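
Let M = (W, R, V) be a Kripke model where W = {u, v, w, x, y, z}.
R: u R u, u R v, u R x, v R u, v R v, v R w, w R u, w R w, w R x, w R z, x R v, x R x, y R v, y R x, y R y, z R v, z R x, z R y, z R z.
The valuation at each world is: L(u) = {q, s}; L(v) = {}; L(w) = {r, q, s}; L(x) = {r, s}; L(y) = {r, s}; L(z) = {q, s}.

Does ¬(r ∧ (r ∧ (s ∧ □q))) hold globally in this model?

Yes

Let φ = ¬(r ∧ (r ∧ (s ∧ □q))). Evaluate φ at each world:
  u (successors {u, v, x}): φ is true.
  v (successors {u, v, w}): φ is true.
  w (successors {u, w, x, z}): φ is true.
  x (successors {v, x}): φ is true.
  y (successors {v, x, y}): φ is true.
  z (successors {v, x, y, z}): φ is true.
For instance, at x:
  At x: r ∧ (r ∧ (s ∧ □q)) is false, so ¬(r ∧ (r ∧ (s ∧ □q))) is true.
    At x: r is true, r ∧ (s ∧ □q) is false, so r ∧ (r ∧ (s ∧ □q)) is false.
      At x: r is true, s ∧ □q is false, so r ∧ (s ∧ □q) is false.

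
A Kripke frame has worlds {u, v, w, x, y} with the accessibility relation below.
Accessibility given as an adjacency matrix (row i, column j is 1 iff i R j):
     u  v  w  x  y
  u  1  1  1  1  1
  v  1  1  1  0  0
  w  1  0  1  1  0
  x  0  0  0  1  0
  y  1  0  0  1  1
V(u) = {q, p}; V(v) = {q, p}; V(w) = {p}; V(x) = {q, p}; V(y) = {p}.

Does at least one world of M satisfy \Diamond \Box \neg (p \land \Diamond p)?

No

Let φ = \Diamond \Box \neg (p \land \Diamond p). Evaluate φ at each world:
  u (successors {u, v, w, x, y}): φ is false.
  v (successors {u, v, w}): φ is false.
  w (successors {u, w, x}): φ is false.
  x (successors {x}): φ is false.
  y (successors {u, x, y}): φ is false.
For instance, at y:
  At y: \Diamond \Box \neg (p \land \Diamond p) requires \Box \neg (p \land \Diamond p) at some successor in {u, x, y}.
    At u: \Box \neg (p \land \Diamond p) is false.
    At x: \Box \neg (p \land \Diamond p) is false.
    At y: \Box \neg (p \land \Diamond p) is false.
  So \Diamond \Box \neg (p \land \Diamond p) is false at y.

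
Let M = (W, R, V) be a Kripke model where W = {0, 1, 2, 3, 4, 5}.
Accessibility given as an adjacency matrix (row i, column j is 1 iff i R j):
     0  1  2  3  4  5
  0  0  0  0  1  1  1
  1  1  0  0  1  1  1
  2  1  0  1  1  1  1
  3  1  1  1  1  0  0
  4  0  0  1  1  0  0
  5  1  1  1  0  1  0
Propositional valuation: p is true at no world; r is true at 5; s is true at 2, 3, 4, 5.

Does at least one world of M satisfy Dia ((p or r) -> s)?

Yes

Recall that Dia ψ holds at a world iff ψ holds at some accessible world.
Let φ = Dia ((p or r) -> s). Evaluate φ at each world:
  0 (successors {3, 4, 5}): φ is true.
  1 (successors {0, 3, 4, 5}): φ is true.
  2 (successors {0, 2, 3, 4, 5}): φ is true.
  3 (successors {0, 1, 2, 3}): φ is true.
  4 (successors {2, 3}): φ is true.
  5 (successors {0, 1, 2, 4}): φ is true.
Detail at 0 (witness):
  At 0: Dia ((p or r) -> s) requires (p or r) -> s at some successor in {3, 4, 5}.
    (p or r) -> s holds at 3, so Dia ((p or r) -> s) is true at 0.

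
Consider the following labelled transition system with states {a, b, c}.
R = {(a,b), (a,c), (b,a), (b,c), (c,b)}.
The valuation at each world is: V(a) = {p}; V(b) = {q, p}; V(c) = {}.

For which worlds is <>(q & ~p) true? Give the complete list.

Let φ = <>(q & ~p). Evaluate φ at each world:
  a (successors {b, c}): φ is false.
  b (successors {a, c}): φ is false.
  c (successors {b}): φ is false.
For instance, at c:
  At c: <>(q & ~p) requires q & ~p at some successor in {b}.
    At b: q & ~p is false.
  So <>(q & ~p) is false at c.
Satisfying worlds: none.

none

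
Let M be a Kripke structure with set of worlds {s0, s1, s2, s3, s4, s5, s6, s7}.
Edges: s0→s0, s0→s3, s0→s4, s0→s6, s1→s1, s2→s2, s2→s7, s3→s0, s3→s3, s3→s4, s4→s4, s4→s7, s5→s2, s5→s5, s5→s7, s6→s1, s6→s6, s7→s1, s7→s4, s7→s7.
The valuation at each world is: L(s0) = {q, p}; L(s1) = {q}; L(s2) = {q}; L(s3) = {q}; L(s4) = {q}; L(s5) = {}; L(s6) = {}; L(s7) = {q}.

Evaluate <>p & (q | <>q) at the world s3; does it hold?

Yes

At s3: <>p is true, q | <>q is true, so <>p & (q | <>q) is true.
  At s3: <>p requires p at some successor in {s0, s3, s4}.
    p holds at s0, so <>p is true at s3.
  At s3: q is true, <>q is true, so q | <>q is true.
    At s3: <>q requires q at some successor in {s0, s3, s4}.
      q holds at s0, so <>q is true at s3.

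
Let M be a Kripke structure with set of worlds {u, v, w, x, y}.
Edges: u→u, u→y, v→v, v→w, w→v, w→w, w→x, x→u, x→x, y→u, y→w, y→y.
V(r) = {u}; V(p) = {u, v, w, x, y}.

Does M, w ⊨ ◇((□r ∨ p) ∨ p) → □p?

Yes

Recall that □ψ holds at a world iff ψ holds at every accessible world, and ◇ψ holds iff ψ holds at some accessible world.
At w: ◇((□r ∨ p) ∨ p) is true, □p is true, so ◇((□r ∨ p) ∨ p) → □p is true.
  At w: ◇((□r ∨ p) ∨ p) requires (□r ∨ p) ∨ p at some successor in {v, w, x}.
    (□r ∨ p) ∨ p holds at v, so ◇((□r ∨ p) ∨ p) is true at w.
      At v: □r ∨ p is true, p is true, so (□r ∨ p) ∨ p is true.
  At w: □p requires p at every successor {v, w, x}.
    At v: p is true.
    At w: p is true.
    At x: p is true.
  So □p is true at w.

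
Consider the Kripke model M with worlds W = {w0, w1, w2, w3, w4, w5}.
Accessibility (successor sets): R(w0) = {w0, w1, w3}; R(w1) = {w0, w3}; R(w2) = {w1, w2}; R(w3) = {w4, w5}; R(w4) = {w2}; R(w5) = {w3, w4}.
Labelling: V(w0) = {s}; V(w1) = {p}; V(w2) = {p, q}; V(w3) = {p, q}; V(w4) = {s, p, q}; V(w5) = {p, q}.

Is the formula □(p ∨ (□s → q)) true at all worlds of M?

Yes

Recall that □ψ holds at a world iff ψ holds at every accessible world, and ◇ψ holds iff ψ holds at some accessible world.
Let φ = □(p ∨ (□s → q)). Evaluate φ at each world:
  w0 (successors {w0, w1, w3}): φ is true.
  w1 (successors {w0, w3}): φ is true.
  w2 (successors {w1, w2}): φ is true.
  w3 (successors {w4, w5}): φ is true.
  w4 (successors {w2}): φ is true.
  w5 (successors {w3, w4}): φ is true.
For instance, at w0:
  At w0: □(p ∨ (□s → q)) requires p ∨ (□s → q) at every successor {w0, w1, w3}.
      At w0: p is false, □s → q is true, so p ∨ (□s → q) is true.
      At w1: p is true, □s → q is true, so p ∨ (□s → q) is true.
      At w3: p is true, □s → q is true, so p ∨ (□s → q) is true.
  So □(p ∨ (□s → q)) is true at w0.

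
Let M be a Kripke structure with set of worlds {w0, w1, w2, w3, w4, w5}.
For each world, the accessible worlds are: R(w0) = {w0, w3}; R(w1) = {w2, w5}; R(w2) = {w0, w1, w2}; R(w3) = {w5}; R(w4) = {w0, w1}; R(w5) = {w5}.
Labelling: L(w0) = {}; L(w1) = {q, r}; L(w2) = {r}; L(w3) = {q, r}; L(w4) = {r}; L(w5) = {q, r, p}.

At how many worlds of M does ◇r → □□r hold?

Recall that □ψ holds at a world iff ψ holds at every accessible world, and ◇ψ holds iff ψ holds at some accessible world.
Let φ = ◇r → □□r. Evaluate φ at each world:
  w0 (successors {w0, w3}): φ is false.
  w1 (successors {w2, w5}): φ is false.
  w2 (successors {w0, w1, w2}): φ is false.
  w3 (successors {w5}): φ is true.
  w4 (successors {w0, w1}): φ is false.
  w5 (successors {w5}): φ is true.
For instance, at w2:
  At w2: ◇r is true, □□r is false, so ◇r → □□r is false.
    At w2: ◇r requires r at some successor in {w0, w1, w2}.
      r holds at w1, so ◇r is true at w2.
    At w2: □□r requires □r at every successor {w0, w1, w2}.
      □r fails at w0, so □□r is false at w2.
Satisfying worlds: {w3, w5}

2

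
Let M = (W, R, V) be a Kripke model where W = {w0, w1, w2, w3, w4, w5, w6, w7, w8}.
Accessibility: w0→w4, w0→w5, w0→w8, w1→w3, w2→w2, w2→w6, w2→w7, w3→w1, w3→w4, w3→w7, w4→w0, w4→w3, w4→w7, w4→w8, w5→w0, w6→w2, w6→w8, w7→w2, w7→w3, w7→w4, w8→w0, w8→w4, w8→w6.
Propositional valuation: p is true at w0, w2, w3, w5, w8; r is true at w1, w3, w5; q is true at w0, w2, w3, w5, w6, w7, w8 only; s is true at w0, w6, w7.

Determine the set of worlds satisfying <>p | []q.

w0, w1, w2, w4, w5, w6, w7, w8

Recall that []ψ holds at a world iff ψ holds at every accessible world, and <>ψ holds iff ψ holds at some accessible world.
Let φ = <>p | []q. Evaluate φ at each world:
  w0 (successors {w4, w5, w8}): φ is true.
  w1 (successors {w3}): φ is true.
  w2 (successors {w2, w6, w7}): φ is true.
  w3 (successors {w1, w4, w7}): φ is false.
  w4 (successors {w0, w3, w7, w8}): φ is true.
  w5 (successors {w0}): φ is true.
  w6 (successors {w2, w8}): φ is true.
  w7 (successors {w2, w3, w4}): φ is true.
  w8 (successors {w0, w4, w6}): φ is true.
For instance, at w0:
  At w0: <>p is true, []q is false, so <>p | []q is true.
    At w0: <>p requires p at some successor in {w4, w5, w8}.
      p holds at w5, so <>p is true at w0.
    At w0: []q requires q at every successor {w4, w5, w8}.
      q fails at w4, so []q is false at w0.
Satisfying worlds: {w0, w1, w2, w4, w5, w6, w7, w8}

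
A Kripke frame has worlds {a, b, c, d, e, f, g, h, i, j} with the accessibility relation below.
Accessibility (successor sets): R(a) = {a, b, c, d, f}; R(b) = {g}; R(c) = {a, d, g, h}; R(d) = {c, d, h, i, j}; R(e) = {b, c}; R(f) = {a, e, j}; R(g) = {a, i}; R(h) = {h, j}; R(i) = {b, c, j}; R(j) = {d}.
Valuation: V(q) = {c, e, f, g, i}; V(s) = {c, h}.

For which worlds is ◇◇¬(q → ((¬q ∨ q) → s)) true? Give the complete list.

Let φ = ◇◇¬(q → ((¬q ∨ q) → s)). Evaluate φ at each world:
  a (successors {a, b, c, d, f}): φ is true.
  b (successors {g}): φ is true.
  c (successors {a, d, g, h}): φ is true.
  d (successors {c, d, h, i, j}): φ is true.
  e (successors {b, c}): φ is true.
  f (successors {a, e, j}): φ is true.
  g (successors {a, i}): φ is true.
  h (successors {h, j}): φ is false.
  i (successors {b, c, j}): φ is true.
  j (successors {d}): φ is true.
For instance, at a:
  At a: ◇◇¬(q → ((¬q ∨ q) → s)) requires ◇¬(q → ((¬q ∨ q) → s)) at some successor in {a, b, c, d, f}.
    ◇¬(q → ((¬q ∨ q) → s)) holds at a, so ◇◇¬(q → ((¬q ∨ q) → s)) is true at a.
      At a: ◇¬(q → ((¬q ∨ q) → s)) requires ¬(q → ((¬q ∨ q) → s)) at some successor in {a, b, c, d, f}.
        ¬(q → ((¬q ∨ q) → s)) holds at f, so ◇¬(q → ((¬q ∨ q) → s)) is true at a.
Satisfying worlds: {a, b, c, d, e, f, g, i, j}

a, b, c, d, e, f, g, i, j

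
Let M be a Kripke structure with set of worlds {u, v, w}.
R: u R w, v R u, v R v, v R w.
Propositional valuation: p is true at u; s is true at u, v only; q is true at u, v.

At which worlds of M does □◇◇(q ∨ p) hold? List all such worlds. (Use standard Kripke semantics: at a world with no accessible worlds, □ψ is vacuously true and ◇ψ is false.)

w

Let φ = □◇◇(q ∨ p). Evaluate φ at each world:
  u (successors {w}): φ is false.
  v (successors {u, v, w}): φ is false.
  w (successors ∅): φ is true.
For instance, at v:
  At v: □◇◇(q ∨ p) requires ◇◇(q ∨ p) at every successor {u, v, w}.
    ◇◇(q ∨ p) fails at u, so □◇◇(q ∨ p) is false at v.
      At u: ◇◇(q ∨ p) requires ◇(q ∨ p) at some successor in {w}.
        At w: ◇(q ∨ p) is false.
      So ◇◇(q ∨ p) is false at u.
Satisfying worlds: {w}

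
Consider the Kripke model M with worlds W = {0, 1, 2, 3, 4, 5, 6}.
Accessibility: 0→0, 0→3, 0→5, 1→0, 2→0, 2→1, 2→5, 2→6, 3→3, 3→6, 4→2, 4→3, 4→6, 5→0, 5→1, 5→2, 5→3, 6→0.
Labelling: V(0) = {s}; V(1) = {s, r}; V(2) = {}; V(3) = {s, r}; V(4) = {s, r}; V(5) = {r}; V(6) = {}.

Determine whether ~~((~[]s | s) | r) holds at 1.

At 1: ~((~[]s | s) | r) is false, so ~~((~[]s | s) | r) is true.
  At 1: (~[]s | s) | r is true, so ~((~[]s | s) | r) is false.
    At 1: ~[]s | s is true, r is true, so (~[]s | s) | r is true.
      At 1: ~[]s is false, s is true, so ~[]s | s is true.

Yes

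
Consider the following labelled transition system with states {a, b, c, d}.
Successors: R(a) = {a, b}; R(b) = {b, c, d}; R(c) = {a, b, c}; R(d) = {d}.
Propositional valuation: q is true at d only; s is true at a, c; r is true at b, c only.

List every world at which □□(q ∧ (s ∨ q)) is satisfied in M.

d

Recall that □ψ holds at a world iff ψ holds at every accessible world, and ◇ψ holds iff ψ holds at some accessible world.
Let φ = □□(q ∧ (s ∨ q)). Evaluate φ at each world:
  a (successors {a, b}): φ is false.
  b (successors {b, c, d}): φ is false.
  c (successors {a, b, c}): φ is false.
  d (successors {d}): φ is true.
For instance, at b:
  At b: □□(q ∧ (s ∨ q)) requires □(q ∧ (s ∨ q)) at every successor {b, c, d}.
    □(q ∧ (s ∨ q)) fails at b, so □□(q ∧ (s ∨ q)) is false at b.
      At b: □(q ∧ (s ∨ q)) requires q ∧ (s ∨ q) at every successor {b, c, d}.
        q ∧ (s ∨ q) fails at b, so □(q ∧ (s ∨ q)) is false at b.
Satisfying worlds: {d}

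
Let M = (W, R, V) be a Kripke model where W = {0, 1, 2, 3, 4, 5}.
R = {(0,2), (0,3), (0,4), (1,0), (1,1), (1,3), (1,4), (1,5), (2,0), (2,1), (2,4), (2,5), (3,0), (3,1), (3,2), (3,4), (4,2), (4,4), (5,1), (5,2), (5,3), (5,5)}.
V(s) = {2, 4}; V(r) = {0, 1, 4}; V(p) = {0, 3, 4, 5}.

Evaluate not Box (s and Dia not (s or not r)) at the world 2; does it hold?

Yes

At 2: Box (s and Dia not (s or not r)) is false, so not Box (s and Dia not (s or not r)) is true.
  At 2: Box (s and Dia not (s or not r)) requires s and Dia not (s or not r) at every successor {0, 1, 4, 5}.
    s and Dia not (s or not r) fails at 0, so Box (s and Dia not (s or not r)) is false at 2.
      At 0: s is false, Dia not (s or not r) is false, so s and Dia not (s or not r) is false.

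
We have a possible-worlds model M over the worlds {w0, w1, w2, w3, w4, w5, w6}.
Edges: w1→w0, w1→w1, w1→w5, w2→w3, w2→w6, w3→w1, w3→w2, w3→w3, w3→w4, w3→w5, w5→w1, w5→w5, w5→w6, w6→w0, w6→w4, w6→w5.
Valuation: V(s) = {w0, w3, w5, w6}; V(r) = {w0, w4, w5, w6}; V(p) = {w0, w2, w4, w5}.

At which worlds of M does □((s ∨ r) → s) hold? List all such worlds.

w0, w1, w2, w4, w5

Let φ = □((s ∨ r) → s). Evaluate φ at each world:
  w0 (successors ∅): φ is true.
  w1 (successors {w0, w1, w5}): φ is true.
  w2 (successors {w3, w6}): φ is true.
  w3 (successors {w1, w2, w3, w4, w5}): φ is false.
  w4 (successors ∅): φ is true.
  w5 (successors {w1, w5, w6}): φ is true.
  w6 (successors {w0, w4, w5}): φ is false.
For instance, at w2:
  At w2: □((s ∨ r) → s) requires (s ∨ r) → s at every successor {w3, w6}.
    At w3: (s ∨ r) → s is true.
    At w6: (s ∨ r) → s is true.
  So □((s ∨ r) → s) is true at w2.
Satisfying worlds: {w0, w1, w2, w4, w5}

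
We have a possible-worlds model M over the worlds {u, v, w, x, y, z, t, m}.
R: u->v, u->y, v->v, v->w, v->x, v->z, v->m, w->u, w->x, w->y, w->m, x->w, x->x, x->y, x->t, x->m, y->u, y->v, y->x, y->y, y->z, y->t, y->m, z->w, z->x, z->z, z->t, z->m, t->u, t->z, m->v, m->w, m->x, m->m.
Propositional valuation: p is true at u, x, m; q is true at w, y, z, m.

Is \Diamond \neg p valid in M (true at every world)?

Let φ = \Diamond \neg p. Evaluate φ at each world:
  u (successors {v, y}): φ is true.
  v (successors {v, w, x, z, m}): φ is true.
  w (successors {u, x, y, m}): φ is true.
  x (successors {w, x, y, t, m}): φ is true.
  y (successors {u, v, x, y, z, t, m}): φ is true.
  z (successors {w, x, z, t, m}): φ is true.
  t (successors {u, z}): φ is true.
  m (successors {v, w, x, m}): φ is true.
For instance, at u:
  At u: \Diamond \neg p requires \neg p at some successor in {v, y}.
    \neg p holds at v, so \Diamond \neg p is true at u.

Yes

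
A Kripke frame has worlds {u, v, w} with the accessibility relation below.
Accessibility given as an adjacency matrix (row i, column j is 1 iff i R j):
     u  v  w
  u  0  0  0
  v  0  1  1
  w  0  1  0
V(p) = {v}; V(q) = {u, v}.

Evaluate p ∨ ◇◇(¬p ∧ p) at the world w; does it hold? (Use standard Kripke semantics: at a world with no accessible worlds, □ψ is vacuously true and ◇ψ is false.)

Recall that ◇ψ holds at a world iff ψ holds at some accessible world.
At w: p is false, ◇◇(¬p ∧ p) is false, so p ∨ ◇◇(¬p ∧ p) is false.
  At w: ◇◇(¬p ∧ p) requires ◇(¬p ∧ p) at some successor in {v}.
    At v: ◇(¬p ∧ p) is false.
  So ◇◇(¬p ∧ p) is false at w.

No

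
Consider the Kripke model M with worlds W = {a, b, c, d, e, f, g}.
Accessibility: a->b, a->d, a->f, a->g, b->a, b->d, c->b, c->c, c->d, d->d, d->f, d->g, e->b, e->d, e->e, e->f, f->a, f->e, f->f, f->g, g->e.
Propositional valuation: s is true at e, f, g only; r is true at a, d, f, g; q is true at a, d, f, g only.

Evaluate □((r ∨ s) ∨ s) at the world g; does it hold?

Yes

At g: □((r ∨ s) ∨ s) requires (r ∨ s) ∨ s at every successor {e}.
  At e: (r ∨ s) ∨ s is true.
So □((r ∨ s) ∨ s) is true at g.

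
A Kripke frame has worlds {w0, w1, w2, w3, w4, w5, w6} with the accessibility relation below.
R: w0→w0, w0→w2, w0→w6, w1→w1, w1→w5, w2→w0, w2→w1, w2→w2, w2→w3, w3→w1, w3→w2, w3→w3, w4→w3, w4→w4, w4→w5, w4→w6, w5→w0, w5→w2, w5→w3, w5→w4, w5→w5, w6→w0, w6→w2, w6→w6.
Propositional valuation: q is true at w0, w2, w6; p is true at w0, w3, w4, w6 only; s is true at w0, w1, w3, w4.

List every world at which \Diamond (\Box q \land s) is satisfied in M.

Recall that \Box ψ holds at a world iff ψ holds at every accessible world, and \Diamond ψ holds iff ψ holds at some accessible world.
Let φ = \Diamond (\Box q \land s). Evaluate φ at each world:
  w0 (successors {w0, w2, w6}): φ is true.
  w1 (successors {w1, w5}): φ is false.
  w2 (successors {w0, w1, w2, w3}): φ is true.
  w3 (successors {w1, w2, w3}): φ is false.
  w4 (successors {w3, w4, w5, w6}): φ is false.
  w5 (successors {w0, w2, w3, w4, w5}): φ is true.
  w6 (successors {w0, w2, w6}): φ is true.
For instance, at w0:
  At w0: \Diamond (\Box q \land s) requires \Box q \land s at some successor in {w0, w2, w6}.
    \Box q \land s holds at w0, so \Diamond (\Box q \land s) is true at w0.
      At w0: \Box q is true, s is true, so \Box q \land s is true.
Satisfying worlds: {w0, w2, w5, w6}

w0, w2, w5, w6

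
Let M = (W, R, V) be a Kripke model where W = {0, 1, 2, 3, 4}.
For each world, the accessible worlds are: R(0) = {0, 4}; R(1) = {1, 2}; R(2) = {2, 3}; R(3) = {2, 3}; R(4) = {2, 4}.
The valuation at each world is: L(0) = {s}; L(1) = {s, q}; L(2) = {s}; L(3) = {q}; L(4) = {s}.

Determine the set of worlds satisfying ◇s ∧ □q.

Let φ = ◇s ∧ □q. Evaluate φ at each world:
  0 (successors {0, 4}): φ is false.
  1 (successors {1, 2}): φ is false.
  2 (successors {2, 3}): φ is false.
  3 (successors {2, 3}): φ is false.
  4 (successors {2, 4}): φ is false.
For instance, at 1:
  At 1: ◇s is true, □q is false, so ◇s ∧ □q is false.
    At 1: ◇s requires s at some successor in {1, 2}.
      s holds at 1, so ◇s is true at 1.
    At 1: □q requires q at every successor {1, 2}.
      q fails at 2, so □q is false at 1.
Satisfying worlds: none.

none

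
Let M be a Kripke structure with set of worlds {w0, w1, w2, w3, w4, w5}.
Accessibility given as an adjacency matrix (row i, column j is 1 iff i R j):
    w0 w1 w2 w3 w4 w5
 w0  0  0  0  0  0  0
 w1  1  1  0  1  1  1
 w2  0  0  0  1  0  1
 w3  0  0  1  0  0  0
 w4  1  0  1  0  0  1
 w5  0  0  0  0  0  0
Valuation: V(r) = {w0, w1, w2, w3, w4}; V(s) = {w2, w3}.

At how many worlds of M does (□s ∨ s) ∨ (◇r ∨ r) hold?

Let φ = (□s ∨ s) ∨ (◇r ∨ r). Evaluate φ at each world:
  w0 (successors ∅): φ is true.
  w1 (successors {w0, w1, w3, w4, w5}): φ is true.
  w2 (successors {w3, w5}): φ is true.
  w3 (successors {w2}): φ is true.
  w4 (successors {w0, w2, w5}): φ is true.
  w5 (successors ∅): φ is true.
For instance, at w1:
  At w1: □s ∨ s is false, ◇r ∨ r is true, so (□s ∨ s) ∨ (◇r ∨ r) is true.
    At w1: □s is false, s is false, so □s ∨ s is false.
      At w1: □s requires s at every successor {w0, w1, w3, w4, w5}.
        s fails at w0, so □s is false at w1.
    At w1: ◇r is true, r is true, so ◇r ∨ r is true.
      At w1: ◇r requires r at some successor in {w0, w1, w3, w4, w5}.
        r holds at w0, so ◇r is true at w1.
Satisfying worlds: {w0, w1, w2, w3, w4, w5}

6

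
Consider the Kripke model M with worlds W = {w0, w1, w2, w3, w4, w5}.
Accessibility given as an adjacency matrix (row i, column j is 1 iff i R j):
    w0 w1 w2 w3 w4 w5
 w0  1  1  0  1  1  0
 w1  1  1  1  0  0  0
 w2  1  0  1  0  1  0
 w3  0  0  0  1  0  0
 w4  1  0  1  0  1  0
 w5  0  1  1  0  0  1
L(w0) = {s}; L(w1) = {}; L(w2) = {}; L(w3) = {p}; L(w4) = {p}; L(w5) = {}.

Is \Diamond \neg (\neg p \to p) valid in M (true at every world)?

No

Let φ = \Diamond \neg (\neg p \to p). Evaluate φ at each world:
  w0 (successors {w0, w1, w3, w4}): φ is true.
  w1 (successors {w0, w1, w2}): φ is true.
  w2 (successors {w0, w2, w4}): φ is true.
  w3 (successors {w3}): φ is false.
  w4 (successors {w0, w2, w4}): φ is true.
  w5 (successors {w1, w2, w5}): φ is true.
Detail at w3 (counterexample):
  At w3: \Diamond \neg (\neg p \to p) requires \neg (\neg p \to p) at some successor in {w3}.
    At w3: \neg (\neg p \to p) is false.
  So \Diamond \neg (\neg p \to p) is false at w3.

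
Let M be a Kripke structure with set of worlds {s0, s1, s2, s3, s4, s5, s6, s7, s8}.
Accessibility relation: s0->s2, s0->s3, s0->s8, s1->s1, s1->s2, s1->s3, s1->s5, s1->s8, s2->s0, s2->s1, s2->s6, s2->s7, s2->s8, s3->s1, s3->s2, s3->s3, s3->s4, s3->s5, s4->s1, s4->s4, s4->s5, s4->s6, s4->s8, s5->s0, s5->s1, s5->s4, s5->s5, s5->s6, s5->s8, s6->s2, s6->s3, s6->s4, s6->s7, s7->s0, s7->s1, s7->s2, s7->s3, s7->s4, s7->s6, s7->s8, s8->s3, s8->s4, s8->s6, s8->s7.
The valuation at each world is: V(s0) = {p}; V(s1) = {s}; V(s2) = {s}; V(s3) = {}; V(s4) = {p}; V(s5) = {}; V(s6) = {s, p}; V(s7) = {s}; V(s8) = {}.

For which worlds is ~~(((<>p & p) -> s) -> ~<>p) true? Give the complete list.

s0, s1, s4

Let φ = ~~(((<>p & p) -> s) -> ~<>p). Evaluate φ at each world:
  s0 (successors {s2, s3, s8}): φ is true.
  s1 (successors {s1, s2, s3, s5, s8}): φ is true.
  s2 (successors {s0, s1, s6, s7, s8}): φ is false.
  s3 (successors {s1, s2, s3, s4, s5}): φ is false.
  s4 (successors {s1, s4, s5, s6, s8}): φ is true.
  s5 (successors {s0, s1, s4, s5, s6, s8}): φ is false.
  s6 (successors {s2, s3, s4, s7}): φ is false.
  s7 (successors {s0, s1, s2, s3, s4, s6, s8}): φ is false.
  s8 (successors {s3, s4, s6, s7}): φ is false.
For instance, at s3:
  At s3: ~(((<>p & p) -> s) -> ~<>p) is true, so ~~(((<>p & p) -> s) -> ~<>p) is false.
    At s3: ((<>p & p) -> s) -> ~<>p is false, so ~(((<>p & p) -> s) -> ~<>p) is true.
      At s3: (<>p & p) -> s is true, ~<>p is false, so ((<>p & p) -> s) -> ~<>p is false.
Satisfying worlds: {s0, s1, s4}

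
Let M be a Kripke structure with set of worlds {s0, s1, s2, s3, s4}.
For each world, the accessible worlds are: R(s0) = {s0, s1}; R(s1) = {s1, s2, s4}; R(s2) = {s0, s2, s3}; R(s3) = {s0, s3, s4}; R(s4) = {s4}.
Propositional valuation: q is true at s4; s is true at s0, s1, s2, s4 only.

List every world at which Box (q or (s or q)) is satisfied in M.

Recall that Box ψ holds at a world iff ψ holds at every accessible world, and Dia ψ holds iff ψ holds at some accessible world.
Let φ = Box (q or (s or q)). Evaluate φ at each world:
  s0 (successors {s0, s1}): φ is true.
  s1 (successors {s1, s2, s4}): φ is true.
  s2 (successors {s0, s2, s3}): φ is false.
  s3 (successors {s0, s3, s4}): φ is false.
  s4 (successors {s4}): φ is true.
For instance, at s4:
  At s4: Box (q or (s or q)) requires q or (s or q) at every successor {s4}.
    At s4: q or (s or q) is true.
  So Box (q or (s or q)) is true at s4.
Satisfying worlds: {s0, s1, s4}

s0, s1, s4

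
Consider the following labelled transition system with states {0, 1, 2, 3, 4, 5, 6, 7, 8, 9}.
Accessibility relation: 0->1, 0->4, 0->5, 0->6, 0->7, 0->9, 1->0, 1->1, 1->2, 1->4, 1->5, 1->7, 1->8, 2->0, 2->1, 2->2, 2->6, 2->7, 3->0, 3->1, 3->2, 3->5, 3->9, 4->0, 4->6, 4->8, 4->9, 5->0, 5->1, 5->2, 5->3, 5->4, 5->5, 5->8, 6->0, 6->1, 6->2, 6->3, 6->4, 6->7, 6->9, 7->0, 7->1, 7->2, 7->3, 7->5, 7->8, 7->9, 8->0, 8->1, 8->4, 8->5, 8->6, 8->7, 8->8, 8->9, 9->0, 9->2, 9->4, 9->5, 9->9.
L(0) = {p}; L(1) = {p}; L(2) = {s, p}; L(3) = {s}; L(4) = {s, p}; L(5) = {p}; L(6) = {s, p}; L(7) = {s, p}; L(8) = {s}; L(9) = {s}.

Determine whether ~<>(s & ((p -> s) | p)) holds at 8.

At 8: <>(s & ((p -> s) | p)) is true, so ~<>(s & ((p -> s) | p)) is false.
  At 8: <>(s & ((p -> s) | p)) requires s & ((p -> s) | p) at some successor in {0, 1, 4, 5, 6, 7, 8, 9}.
    s & ((p -> s) | p) holds at 4, so <>(s & ((p -> s) | p)) is true at 8.

No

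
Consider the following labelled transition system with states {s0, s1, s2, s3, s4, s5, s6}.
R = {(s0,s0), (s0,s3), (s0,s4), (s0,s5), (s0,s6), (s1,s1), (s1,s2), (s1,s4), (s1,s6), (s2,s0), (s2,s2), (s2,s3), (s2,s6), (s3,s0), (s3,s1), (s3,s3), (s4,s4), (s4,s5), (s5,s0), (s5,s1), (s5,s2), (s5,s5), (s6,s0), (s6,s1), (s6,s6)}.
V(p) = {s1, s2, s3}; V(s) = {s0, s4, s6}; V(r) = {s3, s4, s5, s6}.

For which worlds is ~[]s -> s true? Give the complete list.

Let φ = ~[]s -> s. Evaluate φ at each world:
  s0 (successors {s0, s3, s4, s5, s6}): φ is true.
  s1 (successors {s1, s2, s4, s6}): φ is false.
  s2 (successors {s0, s2, s3, s6}): φ is false.
  s3 (successors {s0, s1, s3}): φ is false.
  s4 (successors {s4, s5}): φ is true.
  s5 (successors {s0, s1, s2, s5}): φ is false.
  s6 (successors {s0, s1, s6}): φ is true.
For instance, at s5:
  At s5: ~[]s is true, s is false, so ~[]s -> s is false.
    At s5: []s is false, so ~[]s is true.
      At s5: []s requires s at every successor {s0, s1, s2, s5}.
        s fails at s1, so []s is false at s5.
Satisfying worlds: {s0, s4, s6}

s0, s4, s6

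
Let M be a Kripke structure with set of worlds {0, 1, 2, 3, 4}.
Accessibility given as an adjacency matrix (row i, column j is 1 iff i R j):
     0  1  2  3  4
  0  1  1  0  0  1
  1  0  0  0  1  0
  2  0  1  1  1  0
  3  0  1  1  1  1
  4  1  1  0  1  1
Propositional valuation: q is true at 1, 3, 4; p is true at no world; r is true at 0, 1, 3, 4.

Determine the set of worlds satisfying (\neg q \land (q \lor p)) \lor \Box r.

0, 1, 4

Let φ = (\neg q \land (q \lor p)) \lor \Box r. Evaluate φ at each world:
  0 (successors {0, 1, 4}): φ is true.
  1 (successors {3}): φ is true.
  2 (successors {1, 2, 3}): φ is false.
  3 (successors {1, 2, 3, 4}): φ is false.
  4 (successors {0, 1, 3, 4}): φ is true.
For instance, at 2:
  At 2: \neg q \land (q \lor p) is false, \Box r is false, so (\neg q \land (q \lor p)) \lor \Box r is false.
    At 2: \Box r requires r at every successor {1, 2, 3}.
      r fails at 2, so \Box r is false at 2.
Satisfying worlds: {0, 1, 4}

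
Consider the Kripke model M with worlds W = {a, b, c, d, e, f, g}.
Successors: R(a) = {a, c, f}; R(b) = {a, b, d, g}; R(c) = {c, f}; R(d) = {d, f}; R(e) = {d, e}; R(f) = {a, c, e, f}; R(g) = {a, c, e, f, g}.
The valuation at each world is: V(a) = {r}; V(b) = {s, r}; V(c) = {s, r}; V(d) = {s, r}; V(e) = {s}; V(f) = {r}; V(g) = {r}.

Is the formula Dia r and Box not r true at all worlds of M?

Recall that Box ψ holds at a world iff ψ holds at every accessible world, and Dia ψ holds iff ψ holds at some accessible world.
Let φ = Dia r and Box not r. Evaluate φ at each world:
  a (successors {a, c, f}): φ is false.
  b (successors {a, b, d, g}): φ is false.
  c (successors {c, f}): φ is false.
  d (successors {d, f}): φ is false.
  e (successors {d, e}): φ is false.
  f (successors {a, c, e, f}): φ is false.
  g (successors {a, c, e, f, g}): φ is false.
Detail at a (counterexample):
  At a: Dia r is true, Box not r is false, so Dia r and Box not r is false.
    At a: Dia r requires r at some successor in {a, c, f}.
      r holds at a, so Dia r is true at a.
    At a: Box not r requires not r at every successor {a, c, f}.
      not r fails at a, so Box not r is false at a.

No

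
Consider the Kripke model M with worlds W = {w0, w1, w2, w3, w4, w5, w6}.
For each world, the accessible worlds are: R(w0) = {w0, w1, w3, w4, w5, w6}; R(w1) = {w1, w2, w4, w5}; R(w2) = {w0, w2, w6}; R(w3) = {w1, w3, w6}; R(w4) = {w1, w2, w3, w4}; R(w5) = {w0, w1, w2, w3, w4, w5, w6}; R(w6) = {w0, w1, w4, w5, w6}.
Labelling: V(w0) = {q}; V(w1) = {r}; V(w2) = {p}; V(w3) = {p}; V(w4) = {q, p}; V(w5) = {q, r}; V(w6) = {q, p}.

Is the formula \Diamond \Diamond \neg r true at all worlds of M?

Let φ = \Diamond \Diamond \neg r. Evaluate φ at each world:
  w0 (successors {w0, w1, w3, w4, w5, w6}): φ is true.
  w1 (successors {w1, w2, w4, w5}): φ is true.
  w2 (successors {w0, w2, w6}): φ is true.
  w3 (successors {w1, w3, w6}): φ is true.
  w4 (successors {w1, w2, w3, w4}): φ is true.
  w5 (successors {w0, w1, w2, w3, w4, w5, w6}): φ is true.
  w6 (successors {w0, w1, w4, w5, w6}): φ is true.
For instance, at w3:
  At w3: \Diamond \Diamond \neg r requires \Diamond \neg r at some successor in {w1, w3, w6}.
    \Diamond \neg r holds at w1, so \Diamond \Diamond \neg r is true at w3.
      At w1: \Diamond \neg r requires \neg r at some successor in {w1, w2, w4, w5}.
        \neg r holds at w2, so \Diamond \neg r is true at w1.

Yes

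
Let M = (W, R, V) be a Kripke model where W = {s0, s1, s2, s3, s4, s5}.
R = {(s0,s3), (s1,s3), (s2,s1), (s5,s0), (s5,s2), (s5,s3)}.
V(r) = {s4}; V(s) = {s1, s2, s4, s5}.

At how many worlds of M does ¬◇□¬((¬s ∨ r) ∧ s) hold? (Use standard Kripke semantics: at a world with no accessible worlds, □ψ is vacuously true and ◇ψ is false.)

Recall that □ψ holds at a world iff ψ holds at every accessible world, and ◇ψ holds iff ψ holds at some accessible world.
Let φ = ¬◇□¬((¬s ∨ r) ∧ s). Evaluate φ at each world:
  s0 (successors {s3}): φ is false.
  s1 (successors {s3}): φ is false.
  s2 (successors {s1}): φ is false.
  s3 (successors ∅): φ is true.
  s4 (successors ∅): φ is true.
  s5 (successors {s0, s2, s3}): φ is false.
For instance, at s2:
  At s2: ◇□¬((¬s ∨ r) ∧ s) is true, so ¬◇□¬((¬s ∨ r) ∧ s) is false.
    At s2: ◇□¬((¬s ∨ r) ∧ s) requires □¬((¬s ∨ r) ∧ s) at some successor in {s1}.
      □¬((¬s ∨ r) ∧ s) holds at s1, so ◇□¬((¬s ∨ r) ∧ s) is true at s2.
Satisfying worlds: {s3, s4}

2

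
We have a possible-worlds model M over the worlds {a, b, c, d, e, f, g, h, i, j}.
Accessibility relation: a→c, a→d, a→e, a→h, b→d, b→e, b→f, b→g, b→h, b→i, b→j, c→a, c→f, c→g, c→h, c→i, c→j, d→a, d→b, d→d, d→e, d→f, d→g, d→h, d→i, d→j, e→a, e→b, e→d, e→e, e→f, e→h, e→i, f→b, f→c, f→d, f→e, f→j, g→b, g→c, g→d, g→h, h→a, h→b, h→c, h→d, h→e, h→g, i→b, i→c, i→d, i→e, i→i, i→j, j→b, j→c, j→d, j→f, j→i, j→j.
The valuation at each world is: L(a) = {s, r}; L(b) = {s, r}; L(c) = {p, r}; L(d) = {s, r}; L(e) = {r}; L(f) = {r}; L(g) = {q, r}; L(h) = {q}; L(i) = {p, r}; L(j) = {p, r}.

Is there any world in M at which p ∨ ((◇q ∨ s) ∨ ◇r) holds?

Yes

Recall that ◇ψ holds at a world iff ψ holds at some accessible world.
Let φ = p ∨ ((◇q ∨ s) ∨ ◇r). Evaluate φ at each world:
  a (successors {c, d, e, h}): φ is true.
  b (successors {d, e, f, g, h, i, j}): φ is true.
  c (successors {a, f, g, h, i, j}): φ is true.
  d (successors {a, b, d, e, f, g, h, i, j}): φ is true.
  e (successors {a, b, d, e, f, h, i}): φ is true.
  f (successors {b, c, d, e, j}): φ is true.
  g (successors {b, c, d, h}): φ is true.
  h (successors {a, b, c, d, e, g}): φ is true.
  i (successors {b, c, d, e, i, j}): φ is true.
  j (successors {b, c, d, f, i, j}): φ is true.
Detail at a (witness):
  At a: p is false, (◇q ∨ s) ∨ ◇r is true, so p ∨ ((◇q ∨ s) ∨ ◇r) is true.
    At a: ◇q ∨ s is true, ◇r is true, so (◇q ∨ s) ∨ ◇r is true.
      At a: ◇q is true, s is true, so ◇q ∨ s is true.
      At a: ◇r requires r at some successor in {c, d, e, h}.
        r holds at c, so ◇r is true at a.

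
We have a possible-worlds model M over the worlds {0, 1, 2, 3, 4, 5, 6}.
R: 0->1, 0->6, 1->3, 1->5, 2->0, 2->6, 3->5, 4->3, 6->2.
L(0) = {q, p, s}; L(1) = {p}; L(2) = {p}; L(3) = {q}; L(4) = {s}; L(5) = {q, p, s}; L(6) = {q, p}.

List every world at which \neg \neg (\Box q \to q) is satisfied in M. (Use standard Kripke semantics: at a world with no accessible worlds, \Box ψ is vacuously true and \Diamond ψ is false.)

Let φ = \neg \neg (\Box q \to q). Evaluate φ at each world:
  0 (successors {1, 6}): φ is true.
  1 (successors {3, 5}): φ is false.
  2 (successors {0, 6}): φ is false.
  3 (successors {5}): φ is true.
  4 (successors {3}): φ is false.
  5 (successors ∅): φ is true.
  6 (successors {2}): φ is true.
For instance, at 4:
  At 4: \neg (\Box q \to q) is true, so \neg \neg (\Box q \to q) is false.
    At 4: \Box q \to q is false, so \neg (\Box q \to q) is true.
      At 4: \Box q is true, q is false, so \Box q \to q is false.
Satisfying worlds: {0, 3, 5, 6}

0, 3, 5, 6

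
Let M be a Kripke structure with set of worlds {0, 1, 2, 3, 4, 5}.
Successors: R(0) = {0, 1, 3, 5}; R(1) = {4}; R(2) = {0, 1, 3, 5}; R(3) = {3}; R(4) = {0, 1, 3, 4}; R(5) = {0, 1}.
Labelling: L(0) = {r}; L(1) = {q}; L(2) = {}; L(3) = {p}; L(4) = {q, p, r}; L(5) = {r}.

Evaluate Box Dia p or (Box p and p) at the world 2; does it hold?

At 2: Box Dia p is false, Box p and p is false, so Box Dia p or (Box p and p) is false.
  At 2: Box Dia p requires Dia p at every successor {0, 1, 3, 5}.
    Dia p fails at 5, so Box Dia p is false at 2.
      At 5: Dia p requires p at some successor in {0, 1}.
        At 0: p is false.
        At 1: p is false.
      So Dia p is false at 5.
  At 2: Box p is false, p is false, so Box p and p is false.
    At 2: Box p requires p at every successor {0, 1, 3, 5}.
      p fails at 0, so Box p is false at 2.

No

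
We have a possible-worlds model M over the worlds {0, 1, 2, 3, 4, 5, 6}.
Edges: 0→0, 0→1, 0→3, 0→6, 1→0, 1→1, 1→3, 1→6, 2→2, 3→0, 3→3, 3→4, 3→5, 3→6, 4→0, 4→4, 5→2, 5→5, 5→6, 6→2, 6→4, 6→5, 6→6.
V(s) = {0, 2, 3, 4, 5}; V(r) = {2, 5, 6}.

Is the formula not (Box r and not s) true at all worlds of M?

Yes

Recall that Box ψ holds at a world iff ψ holds at every accessible world, and Dia ψ holds iff ψ holds at some accessible world.
Let φ = not (Box r and not s). Evaluate φ at each world:
  0 (successors {0, 1, 3, 6}): φ is true.
  1 (successors {0, 1, 3, 6}): φ is true.
  2 (successors {2}): φ is true.
  3 (successors {0, 3, 4, 5, 6}): φ is true.
  4 (successors {0, 4}): φ is true.
  5 (successors {2, 5, 6}): φ is true.
  6 (successors {2, 4, 5, 6}): φ is true.
For instance, at 0:
  At 0: Box r and not s is false, so not (Box r and not s) is true.
    At 0: Box r is false, not s is false, so Box r and not s is false.
      At 0: Box r requires r at every successor {0, 1, 3, 6}.
        r fails at 0, so Box r is false at 0.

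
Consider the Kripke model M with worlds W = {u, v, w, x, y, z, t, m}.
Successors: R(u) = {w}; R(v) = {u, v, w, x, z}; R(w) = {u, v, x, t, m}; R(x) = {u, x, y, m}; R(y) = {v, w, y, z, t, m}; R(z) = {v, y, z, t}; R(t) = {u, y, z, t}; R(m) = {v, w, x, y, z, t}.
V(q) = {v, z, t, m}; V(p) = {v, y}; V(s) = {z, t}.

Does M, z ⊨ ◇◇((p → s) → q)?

At z: ◇◇((p → s) → q) requires ◇((p → s) → q) at some successor in {v, y, z, t}.
  ◇((p → s) → q) holds at v, so ◇◇((p → s) → q) is true at z.
    At v: ◇((p → s) → q) requires (p → s) → q at some successor in {u, v, w, x, z}.
      (p → s) → q holds at v, so ◇((p → s) → q) is true at v.

Yes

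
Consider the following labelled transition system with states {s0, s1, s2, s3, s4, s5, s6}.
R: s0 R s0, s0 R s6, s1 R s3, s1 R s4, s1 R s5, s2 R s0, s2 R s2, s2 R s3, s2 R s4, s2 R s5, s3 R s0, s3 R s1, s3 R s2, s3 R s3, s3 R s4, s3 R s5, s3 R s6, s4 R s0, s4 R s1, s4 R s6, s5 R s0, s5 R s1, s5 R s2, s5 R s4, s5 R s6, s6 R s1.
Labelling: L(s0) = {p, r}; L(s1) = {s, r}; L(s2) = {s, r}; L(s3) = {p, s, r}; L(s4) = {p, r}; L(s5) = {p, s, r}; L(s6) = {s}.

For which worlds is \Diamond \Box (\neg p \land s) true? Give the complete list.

Recall that \Box ψ holds at a world iff ψ holds at every accessible world, and \Diamond ψ holds iff ψ holds at some accessible world.
Let φ = \Diamond \Box (\neg p \land s). Evaluate φ at each world:
  s0 (successors {s0, s6}): φ is true.
  s1 (successors {s3, s4, s5}): φ is false.
  s2 (successors {s0, s2, s3, s4, s5}): φ is false.
  s3 (successors {s0, s1, s2, s3, s4, s5, s6}): φ is true.
  s4 (successors {s0, s1, s6}): φ is true.
  s5 (successors {s0, s1, s2, s4, s6}): φ is true.
  s6 (successors {s1}): φ is false.
For instance, at s5:
  At s5: \Diamond \Box (\neg p \land s) requires \Box (\neg p \land s) at some successor in {s0, s1, s2, s4, s6}.
    \Box (\neg p \land s) holds at s6, so \Diamond \Box (\neg p \land s) is true at s5.
      At s6: \Box (\neg p \land s) requires \neg p \land s at every successor {s1}.
        At s1: \neg p \land s is true.
      So \Box (\neg p \land s) is true at s6.
Satisfying worlds: {s0, s3, s4, s5}

s0, s3, s4, s5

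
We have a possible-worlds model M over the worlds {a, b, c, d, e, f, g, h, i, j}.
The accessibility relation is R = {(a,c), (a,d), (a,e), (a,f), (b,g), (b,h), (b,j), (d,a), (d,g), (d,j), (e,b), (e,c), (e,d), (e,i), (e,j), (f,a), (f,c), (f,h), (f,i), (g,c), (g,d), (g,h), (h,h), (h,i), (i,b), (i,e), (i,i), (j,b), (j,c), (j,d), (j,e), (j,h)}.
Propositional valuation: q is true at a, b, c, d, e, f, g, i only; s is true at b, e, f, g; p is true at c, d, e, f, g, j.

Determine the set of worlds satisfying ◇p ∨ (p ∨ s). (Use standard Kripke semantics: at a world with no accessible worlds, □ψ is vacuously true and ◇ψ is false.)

Let φ = ◇p ∨ (p ∨ s). Evaluate φ at each world:
  a (successors {c, d, e, f}): φ is true.
  b (successors {g, h, j}): φ is true.
  c (successors ∅): φ is true.
  d (successors {a, g, j}): φ is true.
  e (successors {b, c, d, i, j}): φ is true.
  f (successors {a, c, h, i}): φ is true.
  g (successors {c, d, h}): φ is true.
  h (successors {h, i}): φ is false.
  i (successors {b, e, i}): φ is true.
  j (successors {b, c, d, e, h}): φ is true.
For instance, at a:
  At a: ◇p is true, p ∨ s is false, so ◇p ∨ (p ∨ s) is true.
    At a: ◇p requires p at some successor in {c, d, e, f}.
      p holds at c, so ◇p is true at a.
Satisfying worlds: {a, b, c, d, e, f, g, i, j}

a, b, c, d, e, f, g, i, j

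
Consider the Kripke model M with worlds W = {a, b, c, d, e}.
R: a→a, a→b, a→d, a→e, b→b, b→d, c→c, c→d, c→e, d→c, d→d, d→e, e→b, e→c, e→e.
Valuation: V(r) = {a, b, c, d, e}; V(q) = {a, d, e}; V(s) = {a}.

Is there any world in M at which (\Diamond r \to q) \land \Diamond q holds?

Yes

Let φ = (\Diamond r \to q) \land \Diamond q. Evaluate φ at each world:
  a (successors {a, b, d, e}): φ is true.
  b (successors {b, d}): φ is false.
  c (successors {c, d, e}): φ is false.
  d (successors {c, d, e}): φ is true.
  e (successors {b, c, e}): φ is true.
Detail at a (witness):
  At a: \Diamond r \to q is true, \Diamond q is true, so (\Diamond r \to q) \land \Diamond q is true.
    At a: \Diamond r is true, q is true, so \Diamond r \to q is true.
      At a: \Diamond r requires r at some successor in {a, b, d, e}.
        r holds at a, so \Diamond r is true at a.
    At a: \Diamond q requires q at some successor in {a, b, d, e}.
      q holds at a, so \Diamond q is true at a.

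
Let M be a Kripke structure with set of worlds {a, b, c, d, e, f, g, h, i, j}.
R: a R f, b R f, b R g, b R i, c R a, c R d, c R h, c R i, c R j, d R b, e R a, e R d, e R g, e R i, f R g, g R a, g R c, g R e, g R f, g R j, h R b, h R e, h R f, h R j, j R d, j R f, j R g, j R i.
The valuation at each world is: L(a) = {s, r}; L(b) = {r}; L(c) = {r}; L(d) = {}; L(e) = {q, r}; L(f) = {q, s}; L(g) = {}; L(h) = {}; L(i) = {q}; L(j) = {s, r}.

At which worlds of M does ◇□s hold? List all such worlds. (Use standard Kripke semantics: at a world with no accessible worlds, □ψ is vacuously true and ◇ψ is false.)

b, c, e, g, j

Recall that □ψ holds at a world iff ψ holds at every accessible world, and ◇ψ holds iff ψ holds at some accessible world.
Let φ = ◇□s. Evaluate φ at each world:
  a (successors {f}): φ is false.
  b (successors {f, g, i}): φ is true.
  c (successors {a, d, h, i, j}): φ is true.
  d (successors {b}): φ is false.
  e (successors {a, d, g, i}): φ is true.
  f (successors {g}): φ is false.
  g (successors {a, c, e, f, j}): φ is true.
  h (successors {b, e, f, j}): φ is false.
  i (successors ∅): φ is false.
  j (successors {d, f, g, i}): φ is true.
For instance, at j:
  At j: ◇□s requires □s at some successor in {d, f, g, i}.
    □s holds at i, so ◇□s is true at j.
      At i: no accessible worlds, so □s holds vacuously.
Satisfying worlds: {b, c, e, g, j}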